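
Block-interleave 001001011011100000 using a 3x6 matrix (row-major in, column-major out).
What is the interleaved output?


Matrix:
  001001
  011011
  100000
Read columns: 001010110000010110

001010110000010110


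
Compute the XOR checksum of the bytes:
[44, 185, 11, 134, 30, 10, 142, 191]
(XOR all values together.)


XOR chain: 44 ^ 185 ^ 11 ^ 134 ^ 30 ^ 10 ^ 142 ^ 191 = 61

61


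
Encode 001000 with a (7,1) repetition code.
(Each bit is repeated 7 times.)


Each bit -> 7 copies

000000000000001111111000000000000000000000


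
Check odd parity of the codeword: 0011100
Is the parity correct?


Number of 1s: 3

Yes, parity is correct (3 ones)


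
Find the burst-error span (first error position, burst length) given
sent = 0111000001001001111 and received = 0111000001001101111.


XOR: 0000000000000100000

Burst at position 13, length 1


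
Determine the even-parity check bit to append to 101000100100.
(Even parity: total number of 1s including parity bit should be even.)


Number of 1s in data: 4
Parity bit: 0

0


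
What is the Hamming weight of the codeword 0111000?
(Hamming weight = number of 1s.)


Counting 1s in 0111000

3


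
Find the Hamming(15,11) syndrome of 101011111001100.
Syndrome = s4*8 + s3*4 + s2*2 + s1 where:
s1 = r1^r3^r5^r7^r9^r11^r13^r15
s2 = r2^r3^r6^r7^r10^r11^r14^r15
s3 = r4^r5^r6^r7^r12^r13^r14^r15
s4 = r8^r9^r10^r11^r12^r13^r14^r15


s1=0, s2=1, s3=1, s4=0

Syndrome = 6 (error at position 6)


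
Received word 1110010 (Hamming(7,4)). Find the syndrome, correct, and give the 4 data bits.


Syndrome = 6: error at position 6

Data: 1000 (corrected bit 6)


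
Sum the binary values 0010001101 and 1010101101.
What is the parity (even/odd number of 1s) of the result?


0010001101 = 141
1010101101 = 685
Sum = 826 = 1100111010
1s count = 6

even parity (6 ones in 1100111010)


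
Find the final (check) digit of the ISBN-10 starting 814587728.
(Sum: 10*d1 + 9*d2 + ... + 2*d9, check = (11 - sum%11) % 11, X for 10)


Weighted sum: 289
289 mod 11 = 3

Check digit: 8


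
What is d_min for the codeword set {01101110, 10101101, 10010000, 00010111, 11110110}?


Comparing all pairs, minimum distance: 3
Can detect 2 errors, correct 1 errors

3


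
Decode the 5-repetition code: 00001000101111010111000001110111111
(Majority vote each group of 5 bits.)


Groups: 00001, 00010, 11110, 10111, 00000, 11101, 11111
Majority votes: 0011011

0011011


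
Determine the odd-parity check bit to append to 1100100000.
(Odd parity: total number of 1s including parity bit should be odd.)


Number of 1s in data: 3
Parity bit: 0

0


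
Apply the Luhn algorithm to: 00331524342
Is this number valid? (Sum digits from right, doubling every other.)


Luhn sum = 34
34 mod 10 = 4

Invalid (Luhn sum mod 10 = 4)


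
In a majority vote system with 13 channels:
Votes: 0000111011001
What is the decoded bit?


Ones: 6 out of 13
Threshold: 7

0 (6/13 voted 1)


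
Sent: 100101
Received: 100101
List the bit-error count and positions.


XOR: 000000

0 errors (received matches sent)


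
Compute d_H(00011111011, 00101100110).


XOR: 00110011101
Count of 1s: 6

6


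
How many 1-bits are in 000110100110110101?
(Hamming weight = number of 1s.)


Counting 1s in 000110100110110101

9


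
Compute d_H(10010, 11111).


XOR: 01101
Count of 1s: 3

3


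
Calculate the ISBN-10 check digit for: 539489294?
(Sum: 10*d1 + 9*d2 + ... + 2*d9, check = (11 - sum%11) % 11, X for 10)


Weighted sum: 313
313 mod 11 = 5

Check digit: 6


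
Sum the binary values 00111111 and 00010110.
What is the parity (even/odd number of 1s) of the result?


00111111 = 63
00010110 = 22
Sum = 85 = 1010101
1s count = 4

even parity (4 ones in 1010101)


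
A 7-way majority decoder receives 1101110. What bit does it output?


Ones: 5 out of 7
Threshold: 4

1 (5/7 voted 1)


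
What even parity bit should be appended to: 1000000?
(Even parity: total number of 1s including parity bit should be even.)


Number of 1s in data: 1
Parity bit: 1

1


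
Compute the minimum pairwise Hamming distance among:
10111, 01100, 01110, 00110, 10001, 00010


Comparing all pairs, minimum distance: 1
Can detect 0 errors, correct 0 errors

1


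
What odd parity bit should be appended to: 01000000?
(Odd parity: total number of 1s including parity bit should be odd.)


Number of 1s in data: 1
Parity bit: 0

0


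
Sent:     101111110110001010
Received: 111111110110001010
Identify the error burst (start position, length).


XOR: 010000000000000000

Burst at position 1, length 1


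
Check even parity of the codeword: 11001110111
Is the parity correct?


Number of 1s: 8

Yes, parity is correct (8 ones)


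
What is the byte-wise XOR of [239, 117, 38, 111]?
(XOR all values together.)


XOR chain: 239 ^ 117 ^ 38 ^ 111 = 211

211


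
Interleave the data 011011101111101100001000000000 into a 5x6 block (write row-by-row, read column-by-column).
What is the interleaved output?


Matrix:
  011011
  101111
  101100
  001000
  000000
Read columns: 011001000011110011001100011000

011001000011110011001100011000


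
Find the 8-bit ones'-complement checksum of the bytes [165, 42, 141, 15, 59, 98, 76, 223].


Sum = 819 mod 256 = 51
Complement = 204

204


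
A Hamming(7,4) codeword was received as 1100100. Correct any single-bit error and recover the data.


Syndrome = 6: error at position 6

Data: 0110 (corrected bit 6)


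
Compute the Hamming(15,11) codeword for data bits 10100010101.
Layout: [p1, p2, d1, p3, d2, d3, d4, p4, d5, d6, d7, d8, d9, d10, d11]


Parity bits: p1=0, p2=0, p3=1, p4=1

001101010010101


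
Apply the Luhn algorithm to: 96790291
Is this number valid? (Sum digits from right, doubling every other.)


Luhn sum = 41
41 mod 10 = 1

Invalid (Luhn sum mod 10 = 1)


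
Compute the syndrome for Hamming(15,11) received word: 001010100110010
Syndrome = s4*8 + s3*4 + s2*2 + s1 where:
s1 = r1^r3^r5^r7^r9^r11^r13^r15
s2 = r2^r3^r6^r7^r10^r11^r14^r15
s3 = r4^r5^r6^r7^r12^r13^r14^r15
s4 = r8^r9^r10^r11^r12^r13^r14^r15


s1=0, s2=1, s3=1, s4=1

Syndrome = 14 (error at position 14)


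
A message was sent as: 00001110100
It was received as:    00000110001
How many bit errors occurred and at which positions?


XOR: 00001000101

3 error(s) at position(s): 4, 8, 10


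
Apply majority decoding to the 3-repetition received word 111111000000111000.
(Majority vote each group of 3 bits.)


Groups: 111, 111, 000, 000, 111, 000
Majority votes: 110010

110010


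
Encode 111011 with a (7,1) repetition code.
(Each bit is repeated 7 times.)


Each bit -> 7 copies

111111111111111111111000000011111111111111


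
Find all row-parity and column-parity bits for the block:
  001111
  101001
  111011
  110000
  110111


Row parities: 01101
Column parities: 011010

Row P: 01101, Col P: 011010, Corner: 1


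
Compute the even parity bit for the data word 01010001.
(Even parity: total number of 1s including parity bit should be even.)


Number of 1s in data: 3
Parity bit: 1

1


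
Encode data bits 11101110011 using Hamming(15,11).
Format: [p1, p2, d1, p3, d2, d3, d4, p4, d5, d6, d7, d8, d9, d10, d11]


Parity bits: p1=1, p2=0, p3=0, p4=1

101011011110011


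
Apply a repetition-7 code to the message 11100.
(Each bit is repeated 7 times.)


Each bit -> 7 copies

11111111111111111111100000000000000


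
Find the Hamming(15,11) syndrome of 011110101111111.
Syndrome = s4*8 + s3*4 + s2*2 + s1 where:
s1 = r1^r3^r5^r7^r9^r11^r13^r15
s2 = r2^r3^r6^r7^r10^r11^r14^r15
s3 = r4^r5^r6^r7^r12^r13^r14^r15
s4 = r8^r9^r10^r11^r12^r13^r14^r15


s1=1, s2=1, s3=1, s4=1

Syndrome = 15 (error at position 15)


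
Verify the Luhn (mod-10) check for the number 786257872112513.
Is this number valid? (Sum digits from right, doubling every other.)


Luhn sum = 66
66 mod 10 = 6

Invalid (Luhn sum mod 10 = 6)


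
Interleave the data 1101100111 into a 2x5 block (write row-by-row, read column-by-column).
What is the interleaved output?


Matrix:
  11011
  00111
Read columns: 1010011111

1010011111


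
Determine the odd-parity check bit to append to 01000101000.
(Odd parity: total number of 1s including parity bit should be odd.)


Number of 1s in data: 3
Parity bit: 0

0


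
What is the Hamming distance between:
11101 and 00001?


XOR: 11100
Count of 1s: 3

3


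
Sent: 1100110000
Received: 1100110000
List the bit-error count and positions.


XOR: 0000000000

0 errors (received matches sent)


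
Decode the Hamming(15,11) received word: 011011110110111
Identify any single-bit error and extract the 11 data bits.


Syndrome = 0: no error detected

Data: 11110110111 (no errors)


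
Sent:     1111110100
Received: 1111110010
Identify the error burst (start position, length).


XOR: 0000000110

Burst at position 7, length 2


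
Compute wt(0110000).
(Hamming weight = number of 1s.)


Counting 1s in 0110000

2


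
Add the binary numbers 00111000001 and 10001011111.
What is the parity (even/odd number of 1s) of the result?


00111000001 = 449
10001011111 = 1119
Sum = 1568 = 11000100000
1s count = 3

odd parity (3 ones in 11000100000)


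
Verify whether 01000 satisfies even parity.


Number of 1s: 1

No, parity error (1 ones)


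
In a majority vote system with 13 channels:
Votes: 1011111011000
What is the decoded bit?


Ones: 8 out of 13
Threshold: 7

1 (8/13 voted 1)


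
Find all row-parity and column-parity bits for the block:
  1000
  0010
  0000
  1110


Row parities: 1101
Column parities: 0100

Row P: 1101, Col P: 0100, Corner: 1


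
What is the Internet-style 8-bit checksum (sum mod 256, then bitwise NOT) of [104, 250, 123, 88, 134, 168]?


Sum = 867 mod 256 = 99
Complement = 156

156


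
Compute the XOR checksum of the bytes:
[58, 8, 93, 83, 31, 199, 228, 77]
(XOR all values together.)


XOR chain: 58 ^ 8 ^ 93 ^ 83 ^ 31 ^ 199 ^ 228 ^ 77 = 77

77


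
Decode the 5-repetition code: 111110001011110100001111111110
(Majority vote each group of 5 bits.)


Groups: 11111, 00010, 11110, 10000, 11111, 11110
Majority votes: 101011

101011


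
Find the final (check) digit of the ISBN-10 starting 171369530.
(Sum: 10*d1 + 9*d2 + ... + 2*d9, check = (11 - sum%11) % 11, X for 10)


Weighted sum: 212
212 mod 11 = 3

Check digit: 8


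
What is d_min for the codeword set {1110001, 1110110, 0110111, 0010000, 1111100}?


Comparing all pairs, minimum distance: 2
Can detect 1 errors, correct 0 errors

2


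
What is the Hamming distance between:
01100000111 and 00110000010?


XOR: 01010000101
Count of 1s: 4

4


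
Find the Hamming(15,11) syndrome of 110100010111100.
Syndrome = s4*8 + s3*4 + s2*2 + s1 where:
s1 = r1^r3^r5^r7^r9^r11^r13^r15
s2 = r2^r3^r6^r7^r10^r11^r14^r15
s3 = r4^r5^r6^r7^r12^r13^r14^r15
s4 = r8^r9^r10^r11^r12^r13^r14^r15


s1=1, s2=1, s3=1, s4=1

Syndrome = 15 (error at position 15)


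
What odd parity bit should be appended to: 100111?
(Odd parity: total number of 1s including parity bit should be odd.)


Number of 1s in data: 4
Parity bit: 1

1


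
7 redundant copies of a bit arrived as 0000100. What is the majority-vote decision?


Ones: 1 out of 7
Threshold: 4

0 (1/7 voted 1)


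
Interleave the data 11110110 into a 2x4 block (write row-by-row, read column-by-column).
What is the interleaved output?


Matrix:
  1111
  0110
Read columns: 10111110

10111110


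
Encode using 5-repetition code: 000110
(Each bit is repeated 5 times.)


Each bit -> 5 copies

000000000000000111111111100000


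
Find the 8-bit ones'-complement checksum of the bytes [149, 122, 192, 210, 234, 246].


Sum = 1153 mod 256 = 129
Complement = 126

126


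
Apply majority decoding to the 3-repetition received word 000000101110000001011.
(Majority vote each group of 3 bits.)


Groups: 000, 000, 101, 110, 000, 001, 011
Majority votes: 0011001

0011001


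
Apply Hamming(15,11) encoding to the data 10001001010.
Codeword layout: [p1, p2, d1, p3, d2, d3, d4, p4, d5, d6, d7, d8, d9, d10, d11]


Parity bits: p1=0, p2=0, p3=0, p4=1

001000011001010


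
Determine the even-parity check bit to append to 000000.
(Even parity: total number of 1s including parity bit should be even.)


Number of 1s in data: 0
Parity bit: 0

0


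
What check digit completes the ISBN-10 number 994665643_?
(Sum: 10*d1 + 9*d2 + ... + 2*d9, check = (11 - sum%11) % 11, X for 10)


Weighted sum: 348
348 mod 11 = 7

Check digit: 4


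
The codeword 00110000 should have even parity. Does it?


Number of 1s: 2

Yes, parity is correct (2 ones)


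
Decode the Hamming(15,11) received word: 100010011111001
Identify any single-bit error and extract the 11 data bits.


Syndrome = 7: error at position 7

Data: 01011111001 (corrected bit 7)


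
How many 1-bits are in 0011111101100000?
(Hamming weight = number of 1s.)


Counting 1s in 0011111101100000

8


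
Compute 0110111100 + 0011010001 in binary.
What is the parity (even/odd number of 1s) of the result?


0110111100 = 444
0011010001 = 209
Sum = 653 = 1010001101
1s count = 5

odd parity (5 ones in 1010001101)


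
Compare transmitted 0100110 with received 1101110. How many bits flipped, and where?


XOR: 1001000

2 error(s) at position(s): 0, 3


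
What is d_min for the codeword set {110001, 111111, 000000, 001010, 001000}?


Comparing all pairs, minimum distance: 1
Can detect 0 errors, correct 0 errors

1


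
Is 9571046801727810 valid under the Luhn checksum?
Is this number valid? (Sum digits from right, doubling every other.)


Luhn sum = 58
58 mod 10 = 8

Invalid (Luhn sum mod 10 = 8)


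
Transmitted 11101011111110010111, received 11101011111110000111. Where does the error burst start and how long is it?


XOR: 00000000000000010000

Burst at position 15, length 1


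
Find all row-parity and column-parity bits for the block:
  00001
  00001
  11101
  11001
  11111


Row parities: 11011
Column parities: 11011

Row P: 11011, Col P: 11011, Corner: 0


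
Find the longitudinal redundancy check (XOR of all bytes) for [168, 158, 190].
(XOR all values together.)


XOR chain: 168 ^ 158 ^ 190 = 136

136


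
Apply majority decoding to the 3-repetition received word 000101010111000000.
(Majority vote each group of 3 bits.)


Groups: 000, 101, 010, 111, 000, 000
Majority votes: 010100

010100


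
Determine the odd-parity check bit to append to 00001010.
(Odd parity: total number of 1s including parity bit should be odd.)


Number of 1s in data: 2
Parity bit: 1

1


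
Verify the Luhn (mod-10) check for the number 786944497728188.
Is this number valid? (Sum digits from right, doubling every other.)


Luhn sum = 91
91 mod 10 = 1

Invalid (Luhn sum mod 10 = 1)


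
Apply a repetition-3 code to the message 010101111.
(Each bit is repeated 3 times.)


Each bit -> 3 copies

000111000111000111111111111


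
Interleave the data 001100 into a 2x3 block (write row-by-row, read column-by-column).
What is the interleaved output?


Matrix:
  001
  100
Read columns: 010010

010010


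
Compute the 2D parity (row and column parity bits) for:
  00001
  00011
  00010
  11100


Row parities: 1011
Column parities: 11100

Row P: 1011, Col P: 11100, Corner: 1


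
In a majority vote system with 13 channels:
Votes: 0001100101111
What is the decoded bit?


Ones: 7 out of 13
Threshold: 7

1 (7/13 voted 1)


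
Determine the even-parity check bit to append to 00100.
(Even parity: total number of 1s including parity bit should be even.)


Number of 1s in data: 1
Parity bit: 1

1


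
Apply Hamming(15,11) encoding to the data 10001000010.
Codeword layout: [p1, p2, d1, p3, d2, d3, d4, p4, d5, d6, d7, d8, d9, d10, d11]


Parity bits: p1=0, p2=0, p3=1, p4=0

001100001000010


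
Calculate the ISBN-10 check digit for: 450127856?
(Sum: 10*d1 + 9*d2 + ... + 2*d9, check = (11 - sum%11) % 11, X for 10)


Weighted sum: 198
198 mod 11 = 0

Check digit: 0


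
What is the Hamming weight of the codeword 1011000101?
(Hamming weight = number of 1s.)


Counting 1s in 1011000101

5


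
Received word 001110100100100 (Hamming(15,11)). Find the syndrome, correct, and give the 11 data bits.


Syndrome = 2: error at position 2

Data: 11010100100 (corrected bit 2)


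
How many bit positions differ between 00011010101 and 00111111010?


XOR: 00100101111
Count of 1s: 6

6


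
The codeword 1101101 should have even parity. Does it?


Number of 1s: 5

No, parity error (5 ones)


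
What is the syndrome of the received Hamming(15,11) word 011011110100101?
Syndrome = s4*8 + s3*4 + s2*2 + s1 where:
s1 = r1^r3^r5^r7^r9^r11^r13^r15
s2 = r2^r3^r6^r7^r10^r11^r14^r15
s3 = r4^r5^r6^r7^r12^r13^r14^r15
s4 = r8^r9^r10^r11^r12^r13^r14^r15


s1=1, s2=0, s3=1, s4=0

Syndrome = 5 (error at position 5)


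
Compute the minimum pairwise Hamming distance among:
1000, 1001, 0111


Comparing all pairs, minimum distance: 1
Can detect 0 errors, correct 0 errors

1


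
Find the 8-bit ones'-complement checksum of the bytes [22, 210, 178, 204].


Sum = 614 mod 256 = 102
Complement = 153

153


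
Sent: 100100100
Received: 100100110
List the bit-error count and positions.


XOR: 000000010

1 error(s) at position(s): 7


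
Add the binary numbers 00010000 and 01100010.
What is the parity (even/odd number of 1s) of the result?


00010000 = 16
01100010 = 98
Sum = 114 = 1110010
1s count = 4

even parity (4 ones in 1110010)


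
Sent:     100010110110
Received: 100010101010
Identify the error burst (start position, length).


XOR: 000000011100

Burst at position 7, length 3


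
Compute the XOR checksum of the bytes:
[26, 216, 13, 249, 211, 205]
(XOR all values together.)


XOR chain: 26 ^ 216 ^ 13 ^ 249 ^ 211 ^ 205 = 40

40


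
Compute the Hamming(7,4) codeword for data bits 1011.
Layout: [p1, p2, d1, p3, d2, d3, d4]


Parity bits: p1=0, p2=1, p3=0

0110011


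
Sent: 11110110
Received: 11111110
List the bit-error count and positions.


XOR: 00001000

1 error(s) at position(s): 4


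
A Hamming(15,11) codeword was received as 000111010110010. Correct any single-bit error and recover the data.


Syndrome = 0: no error detected

Data: 01100110010 (no errors)


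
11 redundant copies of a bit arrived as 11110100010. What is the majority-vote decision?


Ones: 6 out of 11
Threshold: 6

1 (6/11 voted 1)


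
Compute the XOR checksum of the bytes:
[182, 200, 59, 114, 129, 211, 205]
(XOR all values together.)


XOR chain: 182 ^ 200 ^ 59 ^ 114 ^ 129 ^ 211 ^ 205 = 168

168


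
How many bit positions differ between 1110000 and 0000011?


XOR: 1110011
Count of 1s: 5

5


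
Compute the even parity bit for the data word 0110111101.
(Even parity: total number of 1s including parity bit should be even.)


Number of 1s in data: 7
Parity bit: 1

1


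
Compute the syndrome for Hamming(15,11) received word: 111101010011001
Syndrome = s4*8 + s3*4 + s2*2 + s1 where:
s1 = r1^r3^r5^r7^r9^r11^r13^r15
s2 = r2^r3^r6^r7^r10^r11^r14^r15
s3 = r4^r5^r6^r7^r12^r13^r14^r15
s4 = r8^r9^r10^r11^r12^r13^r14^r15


s1=0, s2=1, s3=0, s4=0

Syndrome = 2 (error at position 2)


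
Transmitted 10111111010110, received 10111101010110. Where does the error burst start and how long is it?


XOR: 00000010000000

Burst at position 6, length 1


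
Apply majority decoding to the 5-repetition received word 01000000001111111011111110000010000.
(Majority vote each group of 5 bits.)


Groups: 01000, 00000, 11111, 11011, 11111, 00000, 10000
Majority votes: 0011100

0011100


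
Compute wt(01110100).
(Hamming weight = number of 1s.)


Counting 1s in 01110100

4


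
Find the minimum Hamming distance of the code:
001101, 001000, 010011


Comparing all pairs, minimum distance: 2
Can detect 1 errors, correct 0 errors

2


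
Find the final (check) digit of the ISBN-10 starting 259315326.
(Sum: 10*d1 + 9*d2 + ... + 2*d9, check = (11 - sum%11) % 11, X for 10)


Weighted sum: 219
219 mod 11 = 10

Check digit: 1


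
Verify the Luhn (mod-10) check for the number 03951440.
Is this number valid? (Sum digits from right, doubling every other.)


Luhn sum = 31
31 mod 10 = 1

Invalid (Luhn sum mod 10 = 1)


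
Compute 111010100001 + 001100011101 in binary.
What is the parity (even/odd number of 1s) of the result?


111010100001 = 3745
001100011101 = 797
Sum = 4542 = 1000110111110
1s count = 8

even parity (8 ones in 1000110111110)


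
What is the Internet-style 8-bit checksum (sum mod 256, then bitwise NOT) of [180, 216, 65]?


Sum = 461 mod 256 = 205
Complement = 50

50


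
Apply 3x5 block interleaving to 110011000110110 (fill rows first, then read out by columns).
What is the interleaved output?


Matrix:
  11001
  10001
  10110
Read columns: 111100001001110

111100001001110


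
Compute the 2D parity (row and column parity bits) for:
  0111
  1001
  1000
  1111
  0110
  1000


Row parities: 101001
Column parities: 0111

Row P: 101001, Col P: 0111, Corner: 1


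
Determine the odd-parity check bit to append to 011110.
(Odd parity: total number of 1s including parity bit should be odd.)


Number of 1s in data: 4
Parity bit: 1

1


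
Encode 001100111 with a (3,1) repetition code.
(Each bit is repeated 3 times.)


Each bit -> 3 copies

000000111111000000111111111


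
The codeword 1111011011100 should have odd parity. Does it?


Number of 1s: 9

Yes, parity is correct (9 ones)


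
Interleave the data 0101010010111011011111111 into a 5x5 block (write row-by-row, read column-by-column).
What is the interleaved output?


Matrix:
  01010
  10010
  11101
  10111
  11111
Read columns: 0111110101001111101100111

0111110101001111101100111


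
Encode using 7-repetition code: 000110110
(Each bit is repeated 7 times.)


Each bit -> 7 copies

000000000000000000000111111111111110000000111111111111110000000


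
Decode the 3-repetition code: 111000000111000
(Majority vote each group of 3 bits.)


Groups: 111, 000, 000, 111, 000
Majority votes: 10010

10010


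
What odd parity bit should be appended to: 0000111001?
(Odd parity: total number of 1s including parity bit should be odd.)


Number of 1s in data: 4
Parity bit: 1

1


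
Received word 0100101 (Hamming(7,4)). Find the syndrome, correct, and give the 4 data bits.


Syndrome = 0: no error detected

Data: 0101 (no errors)


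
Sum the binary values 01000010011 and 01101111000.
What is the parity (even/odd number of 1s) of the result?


01000010011 = 531
01101111000 = 888
Sum = 1419 = 10110001011
1s count = 6

even parity (6 ones in 10110001011)


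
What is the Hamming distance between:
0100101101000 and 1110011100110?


XOR: 1010110001110
Count of 1s: 7

7


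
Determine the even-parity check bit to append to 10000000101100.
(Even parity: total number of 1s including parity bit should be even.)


Number of 1s in data: 4
Parity bit: 0

0


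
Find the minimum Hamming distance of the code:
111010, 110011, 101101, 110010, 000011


Comparing all pairs, minimum distance: 1
Can detect 0 errors, correct 0 errors

1


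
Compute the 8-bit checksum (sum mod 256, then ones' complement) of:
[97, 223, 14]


Sum = 334 mod 256 = 78
Complement = 177

177


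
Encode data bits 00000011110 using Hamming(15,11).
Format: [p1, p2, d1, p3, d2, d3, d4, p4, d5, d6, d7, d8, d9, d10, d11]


Parity bits: p1=0, p2=0, p3=1, p4=0

000100000011110


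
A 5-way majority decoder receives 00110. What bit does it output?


Ones: 2 out of 5
Threshold: 3

0 (2/5 voted 1)


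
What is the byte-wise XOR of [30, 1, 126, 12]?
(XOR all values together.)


XOR chain: 30 ^ 1 ^ 126 ^ 12 = 109

109


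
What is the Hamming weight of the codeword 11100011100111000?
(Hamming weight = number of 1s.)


Counting 1s in 11100011100111000

9


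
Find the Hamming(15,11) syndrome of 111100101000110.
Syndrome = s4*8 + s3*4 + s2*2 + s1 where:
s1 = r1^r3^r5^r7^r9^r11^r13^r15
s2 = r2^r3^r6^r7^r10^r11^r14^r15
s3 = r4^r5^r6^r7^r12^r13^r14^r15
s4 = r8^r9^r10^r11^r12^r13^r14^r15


s1=1, s2=0, s3=0, s4=1

Syndrome = 9 (error at position 9)


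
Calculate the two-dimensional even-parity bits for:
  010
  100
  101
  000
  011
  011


Row parities: 110000
Column parities: 011

Row P: 110000, Col P: 011, Corner: 0


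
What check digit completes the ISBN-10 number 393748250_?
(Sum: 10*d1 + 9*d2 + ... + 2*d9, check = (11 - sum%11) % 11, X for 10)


Weighted sum: 271
271 mod 11 = 7

Check digit: 4


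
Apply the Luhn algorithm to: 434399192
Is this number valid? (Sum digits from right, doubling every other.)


Luhn sum = 50
50 mod 10 = 0

Valid (Luhn sum mod 10 = 0)


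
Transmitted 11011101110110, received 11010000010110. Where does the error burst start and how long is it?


XOR: 00001101100000

Burst at position 4, length 5


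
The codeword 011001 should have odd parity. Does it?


Number of 1s: 3

Yes, parity is correct (3 ones)


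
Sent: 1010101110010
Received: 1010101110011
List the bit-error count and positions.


XOR: 0000000000001

1 error(s) at position(s): 12


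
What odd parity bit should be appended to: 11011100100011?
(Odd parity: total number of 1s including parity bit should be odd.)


Number of 1s in data: 8
Parity bit: 1

1


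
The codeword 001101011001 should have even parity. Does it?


Number of 1s: 6

Yes, parity is correct (6 ones)


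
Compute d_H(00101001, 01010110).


XOR: 01111111
Count of 1s: 7

7


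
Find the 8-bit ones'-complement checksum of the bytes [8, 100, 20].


Sum = 128 mod 256 = 128
Complement = 127

127


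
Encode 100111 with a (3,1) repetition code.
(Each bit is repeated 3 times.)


Each bit -> 3 copies

111000000111111111


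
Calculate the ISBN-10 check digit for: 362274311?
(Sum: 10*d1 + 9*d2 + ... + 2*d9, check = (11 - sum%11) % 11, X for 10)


Weighted sum: 193
193 mod 11 = 6

Check digit: 5


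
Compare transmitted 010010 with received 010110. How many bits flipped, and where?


XOR: 000100

1 error(s) at position(s): 3


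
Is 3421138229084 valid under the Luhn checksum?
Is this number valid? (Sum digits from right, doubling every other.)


Luhn sum = 56
56 mod 10 = 6

Invalid (Luhn sum mod 10 = 6)


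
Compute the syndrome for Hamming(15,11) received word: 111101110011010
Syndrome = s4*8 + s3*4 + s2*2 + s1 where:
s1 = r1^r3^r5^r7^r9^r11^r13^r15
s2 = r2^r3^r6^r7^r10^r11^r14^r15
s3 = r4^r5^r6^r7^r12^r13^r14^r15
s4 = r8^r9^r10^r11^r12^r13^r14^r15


s1=0, s2=0, s3=1, s4=0

Syndrome = 4 (error at position 4)


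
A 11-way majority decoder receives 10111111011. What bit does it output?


Ones: 9 out of 11
Threshold: 6

1 (9/11 voted 1)


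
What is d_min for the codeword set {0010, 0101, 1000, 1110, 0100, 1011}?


Comparing all pairs, minimum distance: 1
Can detect 0 errors, correct 0 errors

1


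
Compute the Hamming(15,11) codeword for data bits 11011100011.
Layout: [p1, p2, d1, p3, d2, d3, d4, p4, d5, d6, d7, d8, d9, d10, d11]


Parity bits: p1=1, p2=1, p3=0, p4=0

111010101100011


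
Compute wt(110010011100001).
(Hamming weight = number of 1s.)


Counting 1s in 110010011100001

7


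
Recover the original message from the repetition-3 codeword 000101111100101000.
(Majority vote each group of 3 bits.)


Groups: 000, 101, 111, 100, 101, 000
Majority votes: 011010

011010


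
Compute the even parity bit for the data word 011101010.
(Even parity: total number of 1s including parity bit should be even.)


Number of 1s in data: 5
Parity bit: 1

1


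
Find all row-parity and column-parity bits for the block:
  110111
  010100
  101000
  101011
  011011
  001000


Row parities: 100001
Column parities: 110011

Row P: 100001, Col P: 110011, Corner: 0


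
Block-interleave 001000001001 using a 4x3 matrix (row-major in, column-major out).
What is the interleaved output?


Matrix:
  001
  000
  001
  001
Read columns: 000000001011

000000001011


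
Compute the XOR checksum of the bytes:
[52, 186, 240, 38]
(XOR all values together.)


XOR chain: 52 ^ 186 ^ 240 ^ 38 = 88

88


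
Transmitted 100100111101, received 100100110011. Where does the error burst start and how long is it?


XOR: 000000001110

Burst at position 8, length 3


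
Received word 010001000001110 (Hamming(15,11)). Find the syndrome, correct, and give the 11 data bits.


Syndrome = 11: error at position 11

Data: 00100011110 (corrected bit 11)


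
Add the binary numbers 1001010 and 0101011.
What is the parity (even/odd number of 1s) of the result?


1001010 = 74
0101011 = 43
Sum = 117 = 1110101
1s count = 5

odd parity (5 ones in 1110101)


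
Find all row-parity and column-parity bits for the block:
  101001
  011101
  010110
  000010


Row parities: 1011
Column parities: 100000

Row P: 1011, Col P: 100000, Corner: 1


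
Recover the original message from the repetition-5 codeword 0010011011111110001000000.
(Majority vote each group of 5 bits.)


Groups: 00100, 11011, 11111, 00010, 00000
Majority votes: 01100

01100


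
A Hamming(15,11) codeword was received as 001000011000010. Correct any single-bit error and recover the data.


Syndrome = 12: error at position 12

Data: 10001001010 (corrected bit 12)


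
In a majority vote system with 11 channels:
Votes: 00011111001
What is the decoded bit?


Ones: 6 out of 11
Threshold: 6

1 (6/11 voted 1)


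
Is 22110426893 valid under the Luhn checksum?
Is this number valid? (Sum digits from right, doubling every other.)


Luhn sum = 42
42 mod 10 = 2

Invalid (Luhn sum mod 10 = 2)


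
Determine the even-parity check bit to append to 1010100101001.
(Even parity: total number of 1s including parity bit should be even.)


Number of 1s in data: 6
Parity bit: 0

0


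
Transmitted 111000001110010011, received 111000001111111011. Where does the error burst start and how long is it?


XOR: 000000000001101000

Burst at position 11, length 4


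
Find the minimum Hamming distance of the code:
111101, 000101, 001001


Comparing all pairs, minimum distance: 2
Can detect 1 errors, correct 0 errors

2


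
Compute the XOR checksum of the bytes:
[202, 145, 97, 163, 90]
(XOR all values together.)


XOR chain: 202 ^ 145 ^ 97 ^ 163 ^ 90 = 195

195


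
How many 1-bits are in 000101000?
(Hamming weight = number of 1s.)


Counting 1s in 000101000

2


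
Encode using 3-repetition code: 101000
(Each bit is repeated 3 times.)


Each bit -> 3 copies

111000111000000000


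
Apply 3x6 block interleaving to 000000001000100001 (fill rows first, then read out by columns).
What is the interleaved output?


Matrix:
  000000
  001000
  100001
Read columns: 001000010000000001

001000010000000001


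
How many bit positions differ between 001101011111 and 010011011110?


XOR: 011110000001
Count of 1s: 5

5


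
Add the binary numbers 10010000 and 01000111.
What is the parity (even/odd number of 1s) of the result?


10010000 = 144
01000111 = 71
Sum = 215 = 11010111
1s count = 6

even parity (6 ones in 11010111)


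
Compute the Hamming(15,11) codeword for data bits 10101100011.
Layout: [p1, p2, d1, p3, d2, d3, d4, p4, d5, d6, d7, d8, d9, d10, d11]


Parity bits: p1=1, p2=1, p3=1, p4=0

111101001100011


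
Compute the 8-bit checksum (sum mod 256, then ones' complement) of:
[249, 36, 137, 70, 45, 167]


Sum = 704 mod 256 = 192
Complement = 63

63


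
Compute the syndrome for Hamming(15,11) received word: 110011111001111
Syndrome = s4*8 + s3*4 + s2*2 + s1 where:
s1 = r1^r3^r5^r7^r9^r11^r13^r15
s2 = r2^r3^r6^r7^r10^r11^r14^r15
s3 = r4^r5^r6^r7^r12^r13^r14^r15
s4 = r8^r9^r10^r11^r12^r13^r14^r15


s1=0, s2=1, s3=1, s4=0

Syndrome = 6 (error at position 6)


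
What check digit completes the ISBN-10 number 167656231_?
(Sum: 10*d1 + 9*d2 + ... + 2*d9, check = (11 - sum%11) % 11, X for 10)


Weighted sum: 241
241 mod 11 = 10

Check digit: 1


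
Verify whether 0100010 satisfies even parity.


Number of 1s: 2

Yes, parity is correct (2 ones)


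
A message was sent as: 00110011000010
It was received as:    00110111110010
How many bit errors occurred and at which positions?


XOR: 00000100110000

3 error(s) at position(s): 5, 8, 9


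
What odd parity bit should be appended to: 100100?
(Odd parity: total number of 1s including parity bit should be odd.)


Number of 1s in data: 2
Parity bit: 1

1


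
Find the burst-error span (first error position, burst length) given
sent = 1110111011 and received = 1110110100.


XOR: 0000001111

Burst at position 6, length 4


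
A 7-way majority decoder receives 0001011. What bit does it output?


Ones: 3 out of 7
Threshold: 4

0 (3/7 voted 1)


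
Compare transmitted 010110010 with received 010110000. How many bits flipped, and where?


XOR: 000000010

1 error(s) at position(s): 7


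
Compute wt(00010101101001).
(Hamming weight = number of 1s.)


Counting 1s in 00010101101001

6


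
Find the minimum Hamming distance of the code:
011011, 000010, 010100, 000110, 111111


Comparing all pairs, minimum distance: 1
Can detect 0 errors, correct 0 errors

1


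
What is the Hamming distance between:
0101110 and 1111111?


XOR: 1010001
Count of 1s: 3

3


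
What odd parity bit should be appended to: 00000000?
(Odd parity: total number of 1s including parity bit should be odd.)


Number of 1s in data: 0
Parity bit: 1

1


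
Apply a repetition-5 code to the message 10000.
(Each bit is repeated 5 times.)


Each bit -> 5 copies

1111100000000000000000000


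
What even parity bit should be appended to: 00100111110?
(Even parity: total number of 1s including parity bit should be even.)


Number of 1s in data: 6
Parity bit: 0

0


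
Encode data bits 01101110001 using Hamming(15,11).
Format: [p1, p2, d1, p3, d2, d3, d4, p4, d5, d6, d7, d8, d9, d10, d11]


Parity bits: p1=0, p2=0, p3=1, p4=0

000111001110001


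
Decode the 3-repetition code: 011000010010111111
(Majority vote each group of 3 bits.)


Groups: 011, 000, 010, 010, 111, 111
Majority votes: 100011

100011


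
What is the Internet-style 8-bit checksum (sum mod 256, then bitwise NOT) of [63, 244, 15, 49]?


Sum = 371 mod 256 = 115
Complement = 140

140


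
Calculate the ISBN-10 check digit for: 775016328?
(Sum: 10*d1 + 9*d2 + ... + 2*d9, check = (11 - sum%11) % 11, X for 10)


Weighted sum: 243
243 mod 11 = 1

Check digit: X


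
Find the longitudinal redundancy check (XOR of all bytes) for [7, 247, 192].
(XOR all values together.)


XOR chain: 7 ^ 247 ^ 192 = 48

48


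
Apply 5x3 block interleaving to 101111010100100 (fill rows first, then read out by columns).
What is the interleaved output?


Matrix:
  101
  111
  010
  100
  100
Read columns: 110110110011000

110110110011000


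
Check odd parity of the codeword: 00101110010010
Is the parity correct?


Number of 1s: 6

No, parity error (6 ones)


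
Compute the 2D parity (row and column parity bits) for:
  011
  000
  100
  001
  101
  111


Row parities: 001101
Column parities: 100

Row P: 001101, Col P: 100, Corner: 1


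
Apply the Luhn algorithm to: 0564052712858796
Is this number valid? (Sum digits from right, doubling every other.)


Luhn sum = 73
73 mod 10 = 3

Invalid (Luhn sum mod 10 = 3)


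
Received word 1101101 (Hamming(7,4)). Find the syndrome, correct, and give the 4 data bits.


Syndrome = 5: error at position 5

Data: 0001 (corrected bit 5)


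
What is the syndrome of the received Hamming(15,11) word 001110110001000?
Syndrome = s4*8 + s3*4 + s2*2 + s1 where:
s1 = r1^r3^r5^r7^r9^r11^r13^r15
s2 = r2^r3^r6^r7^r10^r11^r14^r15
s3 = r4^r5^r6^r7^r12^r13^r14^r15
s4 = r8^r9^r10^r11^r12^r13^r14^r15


s1=1, s2=0, s3=0, s4=0

Syndrome = 1 (error at position 1)


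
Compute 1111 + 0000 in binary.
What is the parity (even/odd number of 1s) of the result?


1111 = 15
0000 = 0
Sum = 15 = 1111
1s count = 4

even parity (4 ones in 1111)


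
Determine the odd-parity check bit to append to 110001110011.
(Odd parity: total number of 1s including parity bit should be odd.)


Number of 1s in data: 7
Parity bit: 0

0


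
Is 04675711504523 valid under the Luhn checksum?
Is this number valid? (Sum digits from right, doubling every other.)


Luhn sum = 46
46 mod 10 = 6

Invalid (Luhn sum mod 10 = 6)


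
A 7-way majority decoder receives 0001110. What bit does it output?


Ones: 3 out of 7
Threshold: 4

0 (3/7 voted 1)


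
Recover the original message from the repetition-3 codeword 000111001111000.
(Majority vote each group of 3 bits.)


Groups: 000, 111, 001, 111, 000
Majority votes: 01010

01010


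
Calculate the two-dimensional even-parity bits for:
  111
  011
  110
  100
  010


Row parities: 10011
Column parities: 100

Row P: 10011, Col P: 100, Corner: 1


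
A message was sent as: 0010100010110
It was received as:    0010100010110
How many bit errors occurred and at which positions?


XOR: 0000000000000

0 errors (received matches sent)


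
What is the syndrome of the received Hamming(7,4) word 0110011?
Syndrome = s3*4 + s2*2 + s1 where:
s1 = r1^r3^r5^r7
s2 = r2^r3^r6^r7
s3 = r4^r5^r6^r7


s1=0, s2=0, s3=0

Syndrome = 0 (no error)


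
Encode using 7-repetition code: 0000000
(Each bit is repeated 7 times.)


Each bit -> 7 copies

0000000000000000000000000000000000000000000000000


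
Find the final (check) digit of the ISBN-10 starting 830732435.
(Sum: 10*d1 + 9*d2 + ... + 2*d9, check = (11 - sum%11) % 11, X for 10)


Weighted sum: 219
219 mod 11 = 10

Check digit: 1


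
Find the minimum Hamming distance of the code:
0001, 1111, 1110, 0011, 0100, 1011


Comparing all pairs, minimum distance: 1
Can detect 0 errors, correct 0 errors

1


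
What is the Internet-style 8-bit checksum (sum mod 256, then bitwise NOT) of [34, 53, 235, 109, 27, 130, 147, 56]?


Sum = 791 mod 256 = 23
Complement = 232

232


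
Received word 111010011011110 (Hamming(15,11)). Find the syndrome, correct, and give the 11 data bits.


Syndrome = 0: no error detected

Data: 11001011110 (no errors)


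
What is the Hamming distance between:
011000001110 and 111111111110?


XOR: 100111110000
Count of 1s: 6

6


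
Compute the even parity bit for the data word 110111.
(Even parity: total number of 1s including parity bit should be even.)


Number of 1s in data: 5
Parity bit: 1

1


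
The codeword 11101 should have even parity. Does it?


Number of 1s: 4

Yes, parity is correct (4 ones)


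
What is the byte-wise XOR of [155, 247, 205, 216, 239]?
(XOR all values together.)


XOR chain: 155 ^ 247 ^ 205 ^ 216 ^ 239 = 150

150


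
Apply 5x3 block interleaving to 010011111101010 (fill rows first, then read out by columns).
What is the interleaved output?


Matrix:
  010
  011
  111
  101
  010
Read columns: 001101110101110

001101110101110


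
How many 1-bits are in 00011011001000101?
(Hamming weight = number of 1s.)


Counting 1s in 00011011001000101

7


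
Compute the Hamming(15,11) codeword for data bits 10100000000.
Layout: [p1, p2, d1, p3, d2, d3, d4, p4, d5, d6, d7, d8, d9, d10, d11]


Parity bits: p1=1, p2=0, p3=1, p4=0

101101000000000
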